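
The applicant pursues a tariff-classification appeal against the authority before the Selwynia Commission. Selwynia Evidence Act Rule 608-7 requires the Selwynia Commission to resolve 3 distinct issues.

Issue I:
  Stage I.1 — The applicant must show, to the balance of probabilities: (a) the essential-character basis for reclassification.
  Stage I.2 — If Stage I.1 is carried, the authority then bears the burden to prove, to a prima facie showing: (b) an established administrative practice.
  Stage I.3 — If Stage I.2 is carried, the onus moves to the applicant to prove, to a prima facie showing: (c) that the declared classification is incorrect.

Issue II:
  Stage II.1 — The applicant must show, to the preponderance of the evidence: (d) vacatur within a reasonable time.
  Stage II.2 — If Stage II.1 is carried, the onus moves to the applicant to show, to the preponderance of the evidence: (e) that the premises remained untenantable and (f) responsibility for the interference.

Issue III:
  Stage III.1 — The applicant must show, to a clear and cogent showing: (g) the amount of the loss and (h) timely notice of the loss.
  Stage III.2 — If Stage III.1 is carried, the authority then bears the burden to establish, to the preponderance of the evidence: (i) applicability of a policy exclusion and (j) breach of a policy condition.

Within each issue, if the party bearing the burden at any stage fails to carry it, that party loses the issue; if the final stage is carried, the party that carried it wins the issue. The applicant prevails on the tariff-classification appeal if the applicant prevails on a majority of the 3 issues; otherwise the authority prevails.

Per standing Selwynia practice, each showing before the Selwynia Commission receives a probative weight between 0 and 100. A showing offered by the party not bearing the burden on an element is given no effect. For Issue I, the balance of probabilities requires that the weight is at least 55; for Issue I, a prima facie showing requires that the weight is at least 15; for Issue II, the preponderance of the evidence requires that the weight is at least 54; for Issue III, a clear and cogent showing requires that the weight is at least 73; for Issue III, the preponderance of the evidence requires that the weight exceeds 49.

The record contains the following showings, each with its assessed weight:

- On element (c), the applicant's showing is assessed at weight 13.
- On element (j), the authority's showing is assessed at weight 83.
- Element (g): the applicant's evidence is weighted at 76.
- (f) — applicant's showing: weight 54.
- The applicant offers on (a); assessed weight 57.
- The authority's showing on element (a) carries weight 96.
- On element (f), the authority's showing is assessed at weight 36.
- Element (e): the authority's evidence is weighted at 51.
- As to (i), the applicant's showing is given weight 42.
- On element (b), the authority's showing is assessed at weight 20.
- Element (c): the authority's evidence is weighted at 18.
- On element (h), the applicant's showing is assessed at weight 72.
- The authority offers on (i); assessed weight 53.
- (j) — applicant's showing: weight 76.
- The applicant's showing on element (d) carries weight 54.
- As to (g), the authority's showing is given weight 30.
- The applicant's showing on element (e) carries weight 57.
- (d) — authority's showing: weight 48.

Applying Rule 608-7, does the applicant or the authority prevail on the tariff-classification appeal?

authority

— Issue I —
Stage I.1 — burden on applicant; standard: the balance of probabilities (weight is at least 55).
    (a): 57 (authority's 96 disregarded) ≥ 55 [met]
  Stage I.1 is satisfied; the onus moves to the authority.
Stage I.2 — burden on authority; standard: a prima facie showing (weight is at least 15).
    (b): 20 ≥ 15 [met]
  Stage I.2 is satisfied; the onus moves to the applicant.
Stage I.3 — burden on applicant; standard: a prima facie showing (weight is at least 15).
    (c): 13 (authority's 18 disregarded) < 15 [not met]
  Stage I.3 not carried; the applicant fails its burden.
The analysis ends at Stage I.3; the authority prevails on this issue.
— Issue II —
Stage II.1 — burden on applicant; standard: the preponderance of the evidence (weight is at least 54).
    (d): 54 (authority's 48 disregarded) ≥ 54 [met]
  Stage II.1 is satisfied; the applicant continues to bear the burden.
Stage II.2 — burden on applicant; standard: the preponderance of the evidence (weight is at least 54).
    (e): 57 (authority's 51 disregarded) ≥ 54 [met]
    (f): 54 (authority's 36 disregarded) ≥ 54 [met]
  All elements met at the final stage.
With every stage satisfied, the applicant prevails on this issue.
— Issue III —
At Stage III.1 the applicant must meet a clear and cogent showing (weight is at least 73): on (g) the weight is 76 (the authority's 30 is given no effect), ≥ 73, so (g) meets the standard; on (h) the weight is 72, which does not reach 73, so (h) does not meet the standard.
  Not every element is met, so the applicant fails to carry Stage III.1.
So the authority prevails on this issue.
Per-issue: Issue I → authority; Issue II → applicant; Issue III → authority. The applicant must prevail on a majority of issues; overall, the authority prevails.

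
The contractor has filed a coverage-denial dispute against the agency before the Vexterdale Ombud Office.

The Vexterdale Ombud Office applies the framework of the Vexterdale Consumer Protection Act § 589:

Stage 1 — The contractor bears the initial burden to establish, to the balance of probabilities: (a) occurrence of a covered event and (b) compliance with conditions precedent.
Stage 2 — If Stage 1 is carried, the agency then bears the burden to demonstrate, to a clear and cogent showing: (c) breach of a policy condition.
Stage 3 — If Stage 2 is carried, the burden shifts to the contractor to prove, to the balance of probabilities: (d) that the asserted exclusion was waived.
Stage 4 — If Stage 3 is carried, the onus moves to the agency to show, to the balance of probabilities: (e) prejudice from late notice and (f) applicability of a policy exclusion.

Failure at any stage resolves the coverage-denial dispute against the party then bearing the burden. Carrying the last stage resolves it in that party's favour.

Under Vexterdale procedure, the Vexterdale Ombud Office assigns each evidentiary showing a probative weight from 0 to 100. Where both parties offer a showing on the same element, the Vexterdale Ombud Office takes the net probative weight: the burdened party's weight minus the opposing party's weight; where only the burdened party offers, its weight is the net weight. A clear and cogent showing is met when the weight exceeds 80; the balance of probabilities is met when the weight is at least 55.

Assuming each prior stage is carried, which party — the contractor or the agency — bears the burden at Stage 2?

agency

Stage 2's rule assigns the burden to the agency (to a clear and cogent showing).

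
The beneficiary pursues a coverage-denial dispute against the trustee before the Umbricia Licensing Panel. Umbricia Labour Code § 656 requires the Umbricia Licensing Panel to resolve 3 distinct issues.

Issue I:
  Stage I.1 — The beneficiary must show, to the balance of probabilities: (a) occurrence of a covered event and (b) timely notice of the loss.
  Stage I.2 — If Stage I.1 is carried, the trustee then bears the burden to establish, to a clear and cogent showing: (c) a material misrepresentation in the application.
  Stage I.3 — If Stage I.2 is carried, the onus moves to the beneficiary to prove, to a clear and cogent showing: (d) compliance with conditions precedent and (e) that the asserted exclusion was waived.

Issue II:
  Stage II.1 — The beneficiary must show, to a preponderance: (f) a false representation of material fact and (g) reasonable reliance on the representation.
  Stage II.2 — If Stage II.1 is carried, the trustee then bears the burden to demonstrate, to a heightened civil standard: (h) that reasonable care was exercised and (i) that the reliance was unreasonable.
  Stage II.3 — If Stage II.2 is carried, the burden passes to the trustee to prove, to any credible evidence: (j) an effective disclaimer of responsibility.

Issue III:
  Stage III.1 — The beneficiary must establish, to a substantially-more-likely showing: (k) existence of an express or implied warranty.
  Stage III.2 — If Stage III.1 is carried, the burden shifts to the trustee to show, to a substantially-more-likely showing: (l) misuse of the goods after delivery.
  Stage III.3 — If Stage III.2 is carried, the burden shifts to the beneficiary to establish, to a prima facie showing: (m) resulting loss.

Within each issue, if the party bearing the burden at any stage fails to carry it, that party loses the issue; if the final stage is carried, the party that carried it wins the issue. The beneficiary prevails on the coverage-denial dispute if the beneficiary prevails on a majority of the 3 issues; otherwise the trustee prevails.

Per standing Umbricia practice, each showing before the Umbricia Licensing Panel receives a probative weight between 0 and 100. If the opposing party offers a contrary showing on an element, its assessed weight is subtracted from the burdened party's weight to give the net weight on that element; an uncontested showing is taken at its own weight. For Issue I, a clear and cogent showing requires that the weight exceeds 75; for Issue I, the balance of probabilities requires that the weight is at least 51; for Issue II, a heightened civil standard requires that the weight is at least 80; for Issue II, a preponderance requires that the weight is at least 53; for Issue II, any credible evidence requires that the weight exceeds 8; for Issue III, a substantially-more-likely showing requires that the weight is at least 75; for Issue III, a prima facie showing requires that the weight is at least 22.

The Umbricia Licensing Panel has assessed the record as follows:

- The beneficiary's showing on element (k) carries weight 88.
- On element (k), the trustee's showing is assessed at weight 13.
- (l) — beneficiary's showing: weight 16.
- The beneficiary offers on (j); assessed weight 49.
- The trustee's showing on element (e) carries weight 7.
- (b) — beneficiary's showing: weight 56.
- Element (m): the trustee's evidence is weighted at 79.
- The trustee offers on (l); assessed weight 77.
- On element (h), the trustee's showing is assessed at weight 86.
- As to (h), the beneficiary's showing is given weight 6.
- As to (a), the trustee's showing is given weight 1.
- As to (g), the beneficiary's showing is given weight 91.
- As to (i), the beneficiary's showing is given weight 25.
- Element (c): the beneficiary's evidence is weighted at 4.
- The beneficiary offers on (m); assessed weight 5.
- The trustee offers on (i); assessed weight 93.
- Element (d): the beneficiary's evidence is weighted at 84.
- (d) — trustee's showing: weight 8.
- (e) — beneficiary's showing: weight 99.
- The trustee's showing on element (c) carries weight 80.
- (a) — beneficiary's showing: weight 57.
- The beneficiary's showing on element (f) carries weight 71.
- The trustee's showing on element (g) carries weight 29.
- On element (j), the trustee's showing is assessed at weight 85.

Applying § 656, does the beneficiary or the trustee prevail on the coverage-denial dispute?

beneficiary

— Issue I —
At Stage I.1 the beneficiary must meet the balance of probabilities (weight is at least 51): on (a) the weight is 57 less the opposing 1 gives net 56, ≥ 51, so (a) meets the standard; on (b) the weight is 56, which does reach 51, so (b) meets the standard.
  All elements met. The burden passes to the trustee.
At Stage I.2 the trustee must meet a clear and cogent showing (weight exceeds 75): on (c) the weight is 80 less the opposing 4 gives net 76, > 75, so (c) meets the standard.
  The trustee carries Stage I.2; the beneficiary now bears the burden.
At Stage I.3 the beneficiary must meet a clear and cogent showing (weight exceeds 75): on (d) the weight is 84 less the opposing 8 gives net 76, which does exceed 75, so (d) meets the standard; on (e) the weight is 99 less the opposing 7 gives net 92, which does exceed 75, so (e) meets the standard.
  Stage I.3 carried; the final stage is satisfied.
All stages carried — the beneficiary prevails on this issue.
— Issue II —
At Stage II.1 the beneficiary must meet a preponderance (weight is at least 53): on (f) the weight is 71, which does reach 53, so (f) meets the standard; on (g) the weight is 91 less the opposing 29 gives net 62, which does reach 53, so (g) meets the standard.
  Stage II.1 is satisfied; the onus moves to the trustee.
At Stage II.2 the trustee must meet a heightened civil standard (weight is at least 80): on (h) the weight is 86 less the opposing 6 gives net 80, ≥ 80, so (h) meets the standard; on (i) the weight is 93 less the opposing 25 gives net 68, which does not reach 80, so (i) does not meet the standard.
  Not every element is met, so the trustee fails to carry Stage II.2.
The beneficiary prevails on this issue.
— Issue III —
Stage III.1 — burden on beneficiary; standard: a substantially-more-likely showing (weight is at least 75).
    (k): 88 − 13 = 75 ≥ 75 [met]
  The beneficiary carries Stage III.1; the trustee now bears the burden.
Stage III.2 — burden on trustee; standard: a substantially-more-likely showing (weight is at least 75).
    (l): 77 − 16 = 61 < 75 [not met]
  Stage III.2 not carried; the trustee fails its burden.
The analysis ends at Stage III.2; the beneficiary prevails on this issue.
Per-issue: Issue I → beneficiary; Issue II → beneficiary; Issue III → beneficiary. The beneficiary must prevail on a majority of issues; overall, the beneficiary prevails.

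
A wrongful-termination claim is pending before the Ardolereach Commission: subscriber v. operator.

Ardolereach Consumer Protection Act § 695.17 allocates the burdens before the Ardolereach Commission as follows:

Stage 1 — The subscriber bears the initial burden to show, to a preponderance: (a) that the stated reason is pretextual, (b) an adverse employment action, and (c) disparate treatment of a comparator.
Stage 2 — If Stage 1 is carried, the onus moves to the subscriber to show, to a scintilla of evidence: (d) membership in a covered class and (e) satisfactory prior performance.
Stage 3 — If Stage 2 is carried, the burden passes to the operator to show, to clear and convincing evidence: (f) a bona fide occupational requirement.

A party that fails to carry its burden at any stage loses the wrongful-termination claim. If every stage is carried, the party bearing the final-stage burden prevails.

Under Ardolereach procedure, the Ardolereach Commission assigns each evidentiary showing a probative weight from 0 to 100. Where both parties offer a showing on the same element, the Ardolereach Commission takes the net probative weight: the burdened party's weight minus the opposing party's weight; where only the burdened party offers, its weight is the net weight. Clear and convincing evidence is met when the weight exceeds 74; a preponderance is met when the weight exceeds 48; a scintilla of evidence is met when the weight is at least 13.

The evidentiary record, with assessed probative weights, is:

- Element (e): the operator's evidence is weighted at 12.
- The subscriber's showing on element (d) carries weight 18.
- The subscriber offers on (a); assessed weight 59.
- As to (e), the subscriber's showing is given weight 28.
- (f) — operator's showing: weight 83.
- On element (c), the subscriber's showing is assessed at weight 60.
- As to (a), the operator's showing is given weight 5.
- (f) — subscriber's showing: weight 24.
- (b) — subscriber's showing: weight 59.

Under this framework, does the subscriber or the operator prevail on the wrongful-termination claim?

At Stage 1 the subscriber must meet a preponderance (weight exceeds 48): on (a) the weight is 59 less the opposing 5 gives net 54, > 48, so (a) meets the standard; on (b) the weight is 59, which does exceed 48, so (b) meets the standard; on (c) the weight is 60, > 48, so (c) meets the standard.
  Stage 1 carried; the burden remains with the subscriber.
At Stage 2 the subscriber must meet a scintilla of evidence (weight is at least 13): on (d) the weight is 18, which does reach 13, so (d) meets the standard; on (e) the weight is 28 less the opposing 12 gives net 16, which does reach 13, so (e) meets the standard.
  Stage 2 carried; the burden shifts to the operator.
At Stage 3 the operator must meet clear and convincing evidence (weight exceeds 74): on (f) the weight is 83 less the opposing 24 gives net 59, ≤ 74, so (f) does not meet the standard.
  Stage 3 not carried; the operator fails its burden.
The analysis ends at Stage 3; the subscriber prevails.

subscriber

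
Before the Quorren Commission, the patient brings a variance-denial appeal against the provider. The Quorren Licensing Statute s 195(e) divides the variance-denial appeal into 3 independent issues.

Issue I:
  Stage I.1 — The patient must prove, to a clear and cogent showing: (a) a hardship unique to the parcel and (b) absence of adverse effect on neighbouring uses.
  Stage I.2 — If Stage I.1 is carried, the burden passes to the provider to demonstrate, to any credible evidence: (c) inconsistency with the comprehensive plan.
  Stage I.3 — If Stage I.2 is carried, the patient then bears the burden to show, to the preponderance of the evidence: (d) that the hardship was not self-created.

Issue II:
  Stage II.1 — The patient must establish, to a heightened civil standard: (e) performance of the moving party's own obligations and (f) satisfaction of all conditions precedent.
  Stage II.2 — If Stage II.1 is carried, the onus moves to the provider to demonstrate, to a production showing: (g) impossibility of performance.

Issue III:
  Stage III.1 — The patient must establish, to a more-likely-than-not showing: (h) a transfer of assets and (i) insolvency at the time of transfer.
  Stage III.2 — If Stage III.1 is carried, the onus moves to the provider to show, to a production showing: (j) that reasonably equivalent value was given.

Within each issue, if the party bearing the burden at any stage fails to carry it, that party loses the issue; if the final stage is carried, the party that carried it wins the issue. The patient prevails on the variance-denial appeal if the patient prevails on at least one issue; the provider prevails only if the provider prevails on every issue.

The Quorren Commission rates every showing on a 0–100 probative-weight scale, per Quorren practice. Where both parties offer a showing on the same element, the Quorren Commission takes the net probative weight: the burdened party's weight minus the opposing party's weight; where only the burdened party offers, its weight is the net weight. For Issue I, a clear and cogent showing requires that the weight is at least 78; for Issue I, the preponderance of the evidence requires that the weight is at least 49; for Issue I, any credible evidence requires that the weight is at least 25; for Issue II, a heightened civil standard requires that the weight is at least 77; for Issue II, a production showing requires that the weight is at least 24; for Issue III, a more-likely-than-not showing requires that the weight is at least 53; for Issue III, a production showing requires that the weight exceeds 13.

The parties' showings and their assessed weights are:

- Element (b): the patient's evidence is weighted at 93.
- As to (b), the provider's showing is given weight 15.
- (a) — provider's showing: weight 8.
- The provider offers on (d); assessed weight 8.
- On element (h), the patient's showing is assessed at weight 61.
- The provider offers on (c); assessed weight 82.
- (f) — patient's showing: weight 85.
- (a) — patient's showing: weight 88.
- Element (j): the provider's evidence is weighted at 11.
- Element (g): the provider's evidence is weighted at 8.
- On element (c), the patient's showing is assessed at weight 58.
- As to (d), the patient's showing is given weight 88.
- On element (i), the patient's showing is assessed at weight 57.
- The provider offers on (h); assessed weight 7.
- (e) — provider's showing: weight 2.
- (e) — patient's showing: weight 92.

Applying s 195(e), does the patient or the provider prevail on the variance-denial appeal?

patient

— Issue I —
Stage I.1 (patient, a clear and cogent showing, weight is at least 78): (a) net 88−8=80 ≥ 78 — meets; (b) net 93−15=78 ≥ 78 — meets.
  All elements met. The burden passes to the provider.
Stage I.2 (provider, any credible evidence, weight is at least 25): (c) net 82−58=24 < 25 — fails.
  Not every element is met, so the provider fails to carry Stage I.2.
So the patient prevails on this issue.
— Issue II —
Stage II.1 (patient, a heightened civil standard, weight is at least 77): (e) net 92−2=90 ≥ 77 — meets; (f) 85 ≥ 77 — meets.
  Stage II.1 carried; the burden shifts to the provider.
Stage II.2 (provider, a production showing, weight is at least 24): (g) 8 < 24 — fails.
  Stage II.2 not carried; the provider fails its burden.
The analysis ends at Stage II.2; the patient prevails on this issue.
— Issue III —
Stage III.1 — burden on patient; standard: a more-likely-than-not showing (weight is at least 53).
    (h): 61 − 7 = 54 ≥ 53 [met]
    (i): 57 ≥ 53 [met]
  The patient carries Stage III.1; the provider now bears the burden.
Stage III.2 — burden on provider; standard: a production showing (weight exceeds 13).
    (j): 11 ≤ 13 [not met]
  The provider does not carry Stage III.2.
So the patient prevails on this issue.
Per-issue: Issue I → patient; Issue II → patient; Issue III → patient. The patient must prevail on at least one issue; overall, the patient prevails.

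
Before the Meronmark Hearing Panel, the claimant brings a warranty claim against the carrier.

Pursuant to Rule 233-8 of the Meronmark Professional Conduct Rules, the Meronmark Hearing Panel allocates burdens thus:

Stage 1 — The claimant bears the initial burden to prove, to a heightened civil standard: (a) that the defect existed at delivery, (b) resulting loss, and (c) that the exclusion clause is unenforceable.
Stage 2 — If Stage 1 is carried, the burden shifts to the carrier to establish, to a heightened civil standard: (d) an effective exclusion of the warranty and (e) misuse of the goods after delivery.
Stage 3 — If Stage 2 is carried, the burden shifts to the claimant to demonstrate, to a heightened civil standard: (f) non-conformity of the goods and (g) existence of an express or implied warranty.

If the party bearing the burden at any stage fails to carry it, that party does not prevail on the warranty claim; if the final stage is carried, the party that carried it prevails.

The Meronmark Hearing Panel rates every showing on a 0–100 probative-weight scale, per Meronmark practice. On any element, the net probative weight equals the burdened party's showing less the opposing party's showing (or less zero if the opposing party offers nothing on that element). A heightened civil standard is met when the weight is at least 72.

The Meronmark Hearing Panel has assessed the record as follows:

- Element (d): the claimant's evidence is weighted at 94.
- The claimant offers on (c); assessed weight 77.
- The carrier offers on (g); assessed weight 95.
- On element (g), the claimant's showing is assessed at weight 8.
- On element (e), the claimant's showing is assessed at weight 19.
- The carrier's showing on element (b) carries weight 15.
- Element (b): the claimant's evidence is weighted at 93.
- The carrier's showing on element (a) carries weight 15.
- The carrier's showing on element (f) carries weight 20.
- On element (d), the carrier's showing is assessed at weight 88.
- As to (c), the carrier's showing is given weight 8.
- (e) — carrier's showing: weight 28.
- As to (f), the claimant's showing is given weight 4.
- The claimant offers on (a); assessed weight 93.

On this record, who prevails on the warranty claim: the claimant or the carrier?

At Stage 1 the claimant must meet a heightened civil standard (weight is at least 72): on (a) the weight is 93 less the opposing 15 gives net 78, ≥ 72, so (a) meets the standard; on (b) the weight is 93 less the opposing 15 gives net 78, ≥ 72, so (b) meets the standard; on (c) the weight is 77 less the opposing 8 gives net 69, < 72, so (c) does not meet the standard.
  Stage 1 not carried; the claimant fails its burden.
The carrier prevails.

carrier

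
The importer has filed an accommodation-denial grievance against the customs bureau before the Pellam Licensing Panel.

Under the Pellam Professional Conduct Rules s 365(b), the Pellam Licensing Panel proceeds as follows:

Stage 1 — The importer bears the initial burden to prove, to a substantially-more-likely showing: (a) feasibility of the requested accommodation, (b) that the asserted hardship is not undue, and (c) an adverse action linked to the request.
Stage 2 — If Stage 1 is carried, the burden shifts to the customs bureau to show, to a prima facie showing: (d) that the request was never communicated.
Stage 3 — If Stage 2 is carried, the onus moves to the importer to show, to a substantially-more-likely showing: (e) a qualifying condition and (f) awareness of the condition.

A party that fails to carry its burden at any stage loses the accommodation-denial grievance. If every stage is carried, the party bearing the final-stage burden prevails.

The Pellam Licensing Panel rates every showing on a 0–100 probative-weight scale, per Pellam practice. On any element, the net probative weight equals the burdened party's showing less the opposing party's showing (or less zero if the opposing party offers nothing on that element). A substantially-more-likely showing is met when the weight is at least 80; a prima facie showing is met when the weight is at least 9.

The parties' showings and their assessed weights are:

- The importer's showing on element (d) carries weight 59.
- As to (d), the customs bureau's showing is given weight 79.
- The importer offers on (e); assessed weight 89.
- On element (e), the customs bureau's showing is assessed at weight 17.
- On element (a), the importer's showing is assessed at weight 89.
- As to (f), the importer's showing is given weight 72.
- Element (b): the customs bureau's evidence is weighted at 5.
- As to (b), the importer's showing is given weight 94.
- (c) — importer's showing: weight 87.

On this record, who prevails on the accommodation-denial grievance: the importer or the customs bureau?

customs bureau

At Stage 1 the importer must meet a substantially-more-likely showing (weight is at least 80): on (a) the weight is 89, ≥ 80, so (a) meets the standard; on (b) the weight is 94 less the opposing 5 gives net 89, which does reach 80, so (b) meets the standard; on (c) the weight is 87, ≥ 80, so (c) meets the standard.
  All elements met. The burden passes to the customs bureau.
At Stage 2 the customs bureau must meet a prima facie showing (weight is at least 9): on (d) the weight is 79 less the opposing 59 gives net 20, ≥ 9, so (d) meets the standard.
  Stage 2 is satisfied; the onus moves to the importer.
At Stage 3 the importer must meet a substantially-more-likely showing (weight is at least 80): on (e) the weight is 89 less the opposing 17 gives net 72, which does not reach 80, so (e) does not meet the standard; on (f) the weight is 72, < 80, so (f) does not meet the standard.
  Stage 3 not carried; the importer fails its burden.
So the customs bureau prevails.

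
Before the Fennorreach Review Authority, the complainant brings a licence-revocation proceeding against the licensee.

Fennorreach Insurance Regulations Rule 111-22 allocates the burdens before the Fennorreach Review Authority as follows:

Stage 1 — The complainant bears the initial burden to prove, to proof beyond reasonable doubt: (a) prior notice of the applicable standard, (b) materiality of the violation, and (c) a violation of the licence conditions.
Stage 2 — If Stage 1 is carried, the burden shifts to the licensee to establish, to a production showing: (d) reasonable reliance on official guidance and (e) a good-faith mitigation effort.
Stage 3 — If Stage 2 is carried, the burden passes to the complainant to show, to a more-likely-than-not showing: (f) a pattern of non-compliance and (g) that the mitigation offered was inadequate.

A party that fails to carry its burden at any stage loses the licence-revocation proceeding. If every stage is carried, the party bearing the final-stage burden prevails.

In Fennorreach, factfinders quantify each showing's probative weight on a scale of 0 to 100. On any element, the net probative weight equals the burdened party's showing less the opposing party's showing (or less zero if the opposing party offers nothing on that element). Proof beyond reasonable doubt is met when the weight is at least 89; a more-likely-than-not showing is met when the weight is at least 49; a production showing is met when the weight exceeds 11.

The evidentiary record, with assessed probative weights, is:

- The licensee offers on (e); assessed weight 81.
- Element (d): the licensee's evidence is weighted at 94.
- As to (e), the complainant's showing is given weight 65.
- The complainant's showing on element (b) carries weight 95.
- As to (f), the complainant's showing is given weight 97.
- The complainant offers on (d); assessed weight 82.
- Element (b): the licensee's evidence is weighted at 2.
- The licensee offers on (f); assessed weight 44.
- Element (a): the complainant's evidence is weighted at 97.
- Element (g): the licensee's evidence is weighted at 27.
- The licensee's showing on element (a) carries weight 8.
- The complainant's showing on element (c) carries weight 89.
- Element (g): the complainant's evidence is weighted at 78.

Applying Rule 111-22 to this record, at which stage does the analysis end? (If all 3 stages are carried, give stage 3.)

stage 3

Stage 1 — burden on complainant; standard: proof beyond reasonable doubt (weight is at least 89).
    (a): 97 − 8 = 89 ≥ 89 [met]
    (b): 95 − 2 = 93 ≥ 89 [met]
    (c): 89 ≥ 89 [met]
  Stage 1 is satisfied; the onus moves to the licensee.
Stage 2 — burden on licensee; standard: a production showing (weight exceeds 11).
    (d): 94 − 82 = 12 > 11 [met]
    (e): 81 − 65 = 16 > 11 [met]
  All elements met. The burden passes to the complainant.
Stage 3 — burden on complainant; standard: a more-likely-than-not showing (weight is at least 49).
    (f): 97 − 44 = 53 ≥ 49 [met]
    (g): 78 − 27 = 51 ≥ 49 [met]
  All elements met at the final stage.
All stages carried — the complainant prevails.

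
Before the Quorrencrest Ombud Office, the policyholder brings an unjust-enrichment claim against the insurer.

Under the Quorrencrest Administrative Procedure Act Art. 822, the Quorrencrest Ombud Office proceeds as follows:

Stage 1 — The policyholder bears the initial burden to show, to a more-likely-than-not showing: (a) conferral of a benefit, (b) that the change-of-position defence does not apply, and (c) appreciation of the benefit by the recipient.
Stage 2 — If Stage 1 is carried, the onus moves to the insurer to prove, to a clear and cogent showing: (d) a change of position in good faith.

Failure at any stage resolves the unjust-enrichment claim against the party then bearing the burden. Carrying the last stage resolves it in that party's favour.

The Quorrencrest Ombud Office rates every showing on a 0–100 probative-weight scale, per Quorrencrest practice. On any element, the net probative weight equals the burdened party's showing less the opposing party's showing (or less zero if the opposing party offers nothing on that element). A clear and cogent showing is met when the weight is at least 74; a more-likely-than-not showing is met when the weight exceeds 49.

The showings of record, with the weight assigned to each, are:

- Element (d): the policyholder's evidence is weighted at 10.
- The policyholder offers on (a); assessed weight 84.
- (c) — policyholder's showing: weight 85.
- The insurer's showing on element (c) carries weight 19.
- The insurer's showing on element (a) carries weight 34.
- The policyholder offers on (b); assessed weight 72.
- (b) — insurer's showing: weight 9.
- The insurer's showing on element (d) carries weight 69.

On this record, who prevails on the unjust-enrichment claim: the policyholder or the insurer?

Stage 1 — burden on policyholder; standard: a more-likely-than-not showing (weight exceeds 49).
    (a): 84 − 34 = 50 > 49 [met]
    (b): 72 − 9 = 63 > 49 [met]
    (c): 85 − 19 = 66 > 49 [met]
  Stage 1 is satisfied; the onus moves to the insurer.
Stage 2 — burden on insurer; standard: a clear and cogent showing (weight is at least 74).
    (d): 69 − 10 = 59 < 74 [not met]
  The insurer does not carry Stage 2.
The analysis ends at Stage 2; the policyholder prevails.

policyholder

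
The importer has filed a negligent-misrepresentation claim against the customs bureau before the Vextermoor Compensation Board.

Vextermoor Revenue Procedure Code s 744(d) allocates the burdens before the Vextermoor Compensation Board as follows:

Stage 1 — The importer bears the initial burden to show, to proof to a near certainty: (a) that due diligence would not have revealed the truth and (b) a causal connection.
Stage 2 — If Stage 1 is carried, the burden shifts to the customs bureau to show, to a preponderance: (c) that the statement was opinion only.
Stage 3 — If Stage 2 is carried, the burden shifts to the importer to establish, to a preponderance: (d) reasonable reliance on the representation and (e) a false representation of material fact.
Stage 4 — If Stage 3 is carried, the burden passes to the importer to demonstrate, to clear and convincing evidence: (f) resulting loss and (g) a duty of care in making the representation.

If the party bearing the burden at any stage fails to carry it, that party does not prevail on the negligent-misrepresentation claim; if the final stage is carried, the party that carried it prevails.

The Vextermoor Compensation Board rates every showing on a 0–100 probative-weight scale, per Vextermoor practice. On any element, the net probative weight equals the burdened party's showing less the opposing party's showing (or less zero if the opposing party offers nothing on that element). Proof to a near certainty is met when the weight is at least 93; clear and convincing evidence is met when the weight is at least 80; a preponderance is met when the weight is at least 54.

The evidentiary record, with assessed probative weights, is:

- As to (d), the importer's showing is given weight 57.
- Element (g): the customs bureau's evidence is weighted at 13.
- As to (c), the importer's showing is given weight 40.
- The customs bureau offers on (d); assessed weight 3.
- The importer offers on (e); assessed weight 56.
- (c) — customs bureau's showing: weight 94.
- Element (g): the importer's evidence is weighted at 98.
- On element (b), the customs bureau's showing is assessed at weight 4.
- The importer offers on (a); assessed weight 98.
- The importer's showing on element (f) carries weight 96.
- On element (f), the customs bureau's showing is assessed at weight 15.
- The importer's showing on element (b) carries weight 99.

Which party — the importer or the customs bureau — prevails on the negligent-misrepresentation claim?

Stage 1 (importer, proof to a near certainty, weight is at least 93): (a) 98 ≥ 93 — meets; (b) net 99−4=95 ≥ 93 — meets.
  The importer carries Stage 1; the customs bureau now bears the burden.
Stage 2 (customs bureau, a preponderance, weight is at least 54): (c) net 94−40=54 ≥ 54 — meets.
  The customs bureau carries Stage 2; the importer now bears the burden.
Stage 3 (importer, a preponderance, weight is at least 54): (d) net 57−3=54 ≥ 54 — meets; (e) 56 ≥ 54 — meets.
  Stage 3 carried; the burden remains with the importer.
Stage 4 (importer, clear and convincing evidence, weight is at least 80): (f) net 96−15=81 ≥ 80 — meets; (g) net 98−13=85 ≥ 80 — meets.
  The importer carries the last stage.
With every stage satisfied, the importer prevails.

importer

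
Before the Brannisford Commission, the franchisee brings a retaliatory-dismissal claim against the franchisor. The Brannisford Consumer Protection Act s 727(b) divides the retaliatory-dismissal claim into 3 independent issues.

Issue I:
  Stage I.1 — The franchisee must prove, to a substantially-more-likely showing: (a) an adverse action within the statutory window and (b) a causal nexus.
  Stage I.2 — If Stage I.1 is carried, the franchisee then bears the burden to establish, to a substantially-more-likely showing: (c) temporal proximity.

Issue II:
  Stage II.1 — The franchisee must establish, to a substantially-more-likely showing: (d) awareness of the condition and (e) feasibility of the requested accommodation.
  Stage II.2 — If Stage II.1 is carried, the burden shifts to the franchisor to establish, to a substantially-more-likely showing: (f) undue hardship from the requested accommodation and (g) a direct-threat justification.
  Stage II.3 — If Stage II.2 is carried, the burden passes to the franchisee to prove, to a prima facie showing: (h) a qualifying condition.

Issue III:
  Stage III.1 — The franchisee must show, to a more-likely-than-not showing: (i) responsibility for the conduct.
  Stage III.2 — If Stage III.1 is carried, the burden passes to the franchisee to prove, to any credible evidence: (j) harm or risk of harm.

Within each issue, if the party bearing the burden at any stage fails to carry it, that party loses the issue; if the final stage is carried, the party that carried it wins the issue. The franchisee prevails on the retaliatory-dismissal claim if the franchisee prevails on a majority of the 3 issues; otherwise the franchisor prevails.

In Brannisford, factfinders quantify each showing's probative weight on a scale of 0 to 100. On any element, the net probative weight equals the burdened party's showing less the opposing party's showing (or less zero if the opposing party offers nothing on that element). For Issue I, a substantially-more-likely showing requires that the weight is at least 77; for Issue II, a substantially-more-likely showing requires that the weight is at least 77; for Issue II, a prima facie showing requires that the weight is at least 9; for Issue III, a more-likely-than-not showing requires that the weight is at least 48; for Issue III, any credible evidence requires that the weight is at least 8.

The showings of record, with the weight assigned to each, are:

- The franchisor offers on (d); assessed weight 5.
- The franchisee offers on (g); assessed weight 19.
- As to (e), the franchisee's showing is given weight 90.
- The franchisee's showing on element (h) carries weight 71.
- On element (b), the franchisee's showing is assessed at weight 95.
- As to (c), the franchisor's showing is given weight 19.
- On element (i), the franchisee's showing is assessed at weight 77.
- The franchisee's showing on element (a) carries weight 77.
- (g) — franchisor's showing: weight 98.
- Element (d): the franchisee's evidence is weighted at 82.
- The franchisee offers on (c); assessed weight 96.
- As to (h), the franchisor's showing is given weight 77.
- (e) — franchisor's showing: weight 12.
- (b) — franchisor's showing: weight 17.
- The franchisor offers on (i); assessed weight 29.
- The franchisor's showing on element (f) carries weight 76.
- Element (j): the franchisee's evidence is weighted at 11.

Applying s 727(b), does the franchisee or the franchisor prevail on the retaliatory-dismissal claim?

franchisee

— Issue I —
Stage I.1 — burden on franchisee; standard: a substantially-more-likely showing (weight is at least 77).
    (a): 77 ≥ 77 [met]
    (b): 95 − 17 = 78 ≥ 77 [met]
  Stage I.1 carried; the burden remains with the franchisee.
Stage I.2 — burden on franchisee; standard: a substantially-more-likely showing (weight is at least 77).
    (c): 96 − 19 = 77 ≥ 77 [met]
  Stage I.2 carried; the final stage is satisfied.
Every stage carried; the franchisee prevails on this issue.
— Issue II —
Stage II.1 (franchisee, a substantially-more-likely showing, weight is at least 77): (d) net 82−5=77 ≥ 77 — meets; (e) net 90−12=78 ≥ 77 — meets.
  Stage II.1 is satisfied; the onus moves to the franchisor.
Stage II.2 (franchisor, a substantially-more-likely showing, weight is at least 77): (f) 76 < 77 — fails; (g) net 98−19=79 ≥ 77 — meets.
  Not every element is met, so the franchisor fails to carry Stage II.2.
The franchisee prevails on this issue.
— Issue III —
Stage III.1 — burden on franchisee; standard: a more-likely-than-not showing (weight is at least 48).
    (i): 77 − 29 = 48 ≥ 48 [met]
  All elements met. The franchisee retains the burden for Stage III.2.
Stage III.2 — burden on franchisee; standard: any credible evidence (weight is at least 8).
    (j): 11 ≥ 8 [met]
  Stage III.2 carried; the final stage is satisfied.
All stages carried — the franchisee prevails on this issue.
Per-issue: Issue I → franchisee; Issue II → franchisee; Issue III → franchisee. The franchisee must prevail on a majority of issues; overall, the franchisee prevails.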